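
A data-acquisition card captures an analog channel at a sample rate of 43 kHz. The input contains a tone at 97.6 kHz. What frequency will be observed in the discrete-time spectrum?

97.6 kHz mod fs = 11.6 kHz.
11.6 kHz ≤ fs/2 = 21.5 kHz, appears at 11.6 kHz.

11.6 kHz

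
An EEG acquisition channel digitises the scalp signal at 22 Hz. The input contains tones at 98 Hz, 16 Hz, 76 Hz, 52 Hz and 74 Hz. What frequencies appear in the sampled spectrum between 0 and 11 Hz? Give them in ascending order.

fs/2 = 11 Hz.
98 Hz mod fs = 10 Hz.
10 Hz ≤ fs/2 = 11 Hz, appears at 10 Hz.
16 Hz > fs/2 = 11 Hz, folds to fs − 16 Hz = 6 Hz.
76 Hz mod fs = 10 Hz.
10 Hz ≤ fs/2 = 11 Hz, appears at 10 Hz.
52 Hz mod fs = 8 Hz.
8 Hz ≤ fs/2 = 11 Hz, appears at 8 Hz.
74 Hz mod fs = 8 Hz.
8 Hz ≤ fs/2 = 11 Hz, appears at 8 Hz.
Distinct values: {6 Hz, 8 Hz, 10 Hz}.

6 Hz, 8 Hz, 10 Hz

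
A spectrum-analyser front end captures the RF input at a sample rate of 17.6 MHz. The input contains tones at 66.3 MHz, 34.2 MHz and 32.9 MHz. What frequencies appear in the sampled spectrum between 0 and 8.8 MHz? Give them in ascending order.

fs/2 = 8.8 MHz.
66.3 MHz mod fs = 13.5 MHz.
13.5 MHz > fs/2 = 8.8 MHz, folds to fs − 13.5 MHz = 4.1 MHz.
34.2 MHz mod fs = 16.6 MHz.
16.6 MHz > fs/2 = 8.8 MHz, folds to fs − 16.6 MHz = 1 MHz.
32.9 MHz mod fs = 15.3 MHz.
15.3 MHz > fs/2 = 8.8 MHz, folds to fs − 15.3 MHz = 2.3 MHz.
Distinct values: {1 MHz, 2.3 MHz, 4.1 MHz}.

1 MHz, 2.3 MHz, 4.1 MHz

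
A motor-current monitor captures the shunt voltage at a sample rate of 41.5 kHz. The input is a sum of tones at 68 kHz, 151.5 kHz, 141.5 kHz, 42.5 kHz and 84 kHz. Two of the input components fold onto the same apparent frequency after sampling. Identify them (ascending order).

fs/2 = 20.75 kHz.
68 kHz mod fs = 26.5 kHz.
26.5 kHz > fs/2 = 20.75 kHz, folds to fs − 26.5 kHz = 15 kHz.
151.5 kHz mod fs = 27 kHz.
27 kHz > fs/2 = 20.75 kHz, folds to fs − 27 kHz = 14.5 kHz.
141.5 kHz mod fs = 17 kHz.
17 kHz ≤ fs/2 = 20.75 kHz, appears at 17 kHz.
42.5 kHz mod fs = 1 kHz.
1 kHz ≤ fs/2 = 20.75 kHz, appears at 1 kHz.
84 kHz mod fs = 1 kHz.
1 kHz ≤ fs/2 = 20.75 kHz, appears at 1 kHz.
42.5 kHz and 84 kHz both map to 1 kHz.

42.5 kHz, 84 kHz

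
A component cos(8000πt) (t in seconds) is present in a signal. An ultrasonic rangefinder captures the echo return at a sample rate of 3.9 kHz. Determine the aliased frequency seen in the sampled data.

ω = 8000π rad/s → f = ω/(2π) = 4000 Hz = 4 kHz.
4 kHz mod fs = 0.1 kHz.
0.1 kHz ≤ fs/2 = 1.95 kHz, appears at 0.1 kHz.

0.1 kHz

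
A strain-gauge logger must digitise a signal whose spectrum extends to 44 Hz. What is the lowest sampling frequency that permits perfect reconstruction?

88 Hz

Nyquist rate = 2 × 44 Hz = 88 Hz.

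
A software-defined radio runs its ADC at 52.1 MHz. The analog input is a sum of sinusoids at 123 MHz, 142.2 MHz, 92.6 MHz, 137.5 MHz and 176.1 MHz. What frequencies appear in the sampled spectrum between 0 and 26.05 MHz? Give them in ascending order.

fs/2 = 26.05 MHz.
123 MHz mod fs = 18.8 MHz.
18.8 MHz ≤ fs/2 = 26.05 MHz, appears at 18.8 MHz.
142.2 MHz mod fs = 38 MHz.
38 MHz > fs/2 = 26.05 MHz, folds to fs − 38 MHz = 14.1 MHz.
92.6 MHz mod fs = 40.5 MHz.
40.5 MHz > fs/2 = 26.05 MHz, folds to fs − 40.5 MHz = 11.6 MHz.
137.5 MHz mod fs = 33.3 MHz.
33.3 MHz > fs/2 = 26.05 MHz, folds to fs − 33.3 MHz = 18.8 MHz.
176.1 MHz mod fs = 19.8 MHz.
19.8 MHz ≤ fs/2 = 26.05 MHz, appears at 19.8 MHz.
Distinct values: {11.6 MHz, 14.1 MHz, 18.8 MHz, 19.8 MHz}.

11.6 MHz, 14.1 MHz, 18.8 MHz, 19.8 MHz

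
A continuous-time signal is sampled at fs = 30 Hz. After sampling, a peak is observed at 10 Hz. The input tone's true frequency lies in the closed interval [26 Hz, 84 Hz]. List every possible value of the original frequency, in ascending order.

40 Hz, 50 Hz, 70 Hz, 80 Hz

Frequencies that alias to 10 Hz are k·fs ± 10 Hz for integer k ≥ 0.
k=0: 10 Hz.
k=1: 20 Hz, 40 Hz.
k=2: 50 Hz, 70 Hz.
k=3: 80 Hz, 100 Hz.
k=4: 110 Hz, 130 Hz.
Within [26 Hz, 84 Hz]: 40 Hz, 50 Hz, 70 Hz, 80 Hz.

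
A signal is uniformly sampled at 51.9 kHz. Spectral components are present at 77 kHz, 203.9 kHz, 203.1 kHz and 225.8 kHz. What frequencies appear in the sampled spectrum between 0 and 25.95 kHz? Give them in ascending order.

3.7 kHz, 4.5 kHz, 18.2 kHz, 25.1 kHz

fs/2 = 25.95 kHz.
77 kHz mod fs = 25.1 kHz.
25.1 kHz ≤ fs/2 = 25.95 kHz, appears at 25.1 kHz.
203.9 kHz mod fs = 48.2 kHz.
48.2 kHz > fs/2 = 25.95 kHz, folds to fs − 48.2 kHz = 3.7 kHz.
203.1 kHz mod fs = 47.4 kHz.
47.4 kHz > fs/2 = 25.95 kHz, folds to fs − 47.4 kHz = 4.5 kHz.
225.8 kHz mod fs = 18.2 kHz.
18.2 kHz ≤ fs/2 = 25.95 kHz, appears at 18.2 kHz.
Distinct values: {3.7 kHz, 4.5 kHz, 18.2 kHz, 25.1 kHz}.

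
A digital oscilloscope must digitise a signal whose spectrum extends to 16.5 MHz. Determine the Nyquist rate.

Nyquist rate = 2 × 16.5 MHz = 33 MHz.

33 MHz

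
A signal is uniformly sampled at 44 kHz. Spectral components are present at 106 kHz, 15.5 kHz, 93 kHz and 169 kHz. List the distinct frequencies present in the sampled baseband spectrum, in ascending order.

fs/2 = 22 kHz.
106 kHz mod fs = 18 kHz.
18 kHz ≤ fs/2 = 22 kHz, appears at 18 kHz.
15.5 kHz ≤ fs/2 = 22 kHz, passes unchanged.
93 kHz mod fs = 5 kHz.
5 kHz ≤ fs/2 = 22 kHz, appears at 5 kHz.
169 kHz mod fs = 37 kHz.
37 kHz > fs/2 = 22 kHz, folds to fs − 37 kHz = 7 kHz.
Distinct values: {5 kHz, 7 kHz, 15.5 kHz, 18 kHz}.

5 kHz, 7 kHz, 15.5 kHz, 18 kHz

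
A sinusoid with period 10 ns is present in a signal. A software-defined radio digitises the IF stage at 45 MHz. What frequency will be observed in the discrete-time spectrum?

T = 10 ns → f = 1/T = 100 MHz.
100 MHz mod fs = 10 MHz.
10 MHz ≤ fs/2 = 22.5 MHz, appears at 10 MHz.

10 MHz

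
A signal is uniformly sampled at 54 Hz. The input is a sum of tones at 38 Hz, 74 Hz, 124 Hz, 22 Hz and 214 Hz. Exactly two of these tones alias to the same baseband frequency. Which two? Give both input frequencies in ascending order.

fs/2 = 27 Hz.
38 Hz > fs/2 = 27 Hz, folds to fs − 38 Hz = 16 Hz.
74 Hz mod fs = 20 Hz.
20 Hz ≤ fs/2 = 27 Hz, appears at 20 Hz.
124 Hz mod fs = 16 Hz.
16 Hz ≤ fs/2 = 27 Hz, appears at 16 Hz.
22 Hz ≤ fs/2 = 27 Hz, passes unchanged.
214 Hz mod fs = 52 Hz.
52 Hz > fs/2 = 27 Hz, folds to fs − 52 Hz = 2 Hz.
38 Hz and 124 Hz both map to 16 Hz.

38 Hz, 124 Hz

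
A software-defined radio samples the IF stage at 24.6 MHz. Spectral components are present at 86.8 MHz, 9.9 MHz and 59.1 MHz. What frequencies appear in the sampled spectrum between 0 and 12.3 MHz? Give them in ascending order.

fs/2 = 12.3 MHz.
86.8 MHz mod fs = 13 MHz.
13 MHz > fs/2 = 12.3 MHz, folds to fs − 13 MHz = 11.6 MHz.
9.9 MHz ≤ fs/2 = 12.3 MHz, passes unchanged.
59.1 MHz mod fs = 9.9 MHz.
9.9 MHz ≤ fs/2 = 12.3 MHz, appears at 9.9 MHz.
Distinct values: {9.9 MHz, 11.6 MHz}.

9.9 MHz, 11.6 MHz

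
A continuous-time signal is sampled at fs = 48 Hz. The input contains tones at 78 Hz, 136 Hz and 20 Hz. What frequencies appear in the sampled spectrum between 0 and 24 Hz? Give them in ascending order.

8 Hz, 18 Hz, 20 Hz

fs/2 = 24 Hz.
78 Hz mod fs = 30 Hz.
30 Hz > fs/2 = 24 Hz, folds to fs − 30 Hz = 18 Hz.
136 Hz mod fs = 40 Hz.
40 Hz > fs/2 = 24 Hz, folds to fs − 40 Hz = 8 Hz.
20 Hz ≤ fs/2 = 24 Hz, passes unchanged.
Distinct values: {8 Hz, 18 Hz, 20 Hz}.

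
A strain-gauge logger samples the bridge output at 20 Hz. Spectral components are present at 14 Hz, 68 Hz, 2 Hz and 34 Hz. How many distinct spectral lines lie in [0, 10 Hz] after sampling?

3

fs/2 = 10 Hz.
14 Hz > fs/2 = 10 Hz, folds to fs − 14 Hz = 6 Hz.
68 Hz mod fs = 8 Hz.
8 Hz ≤ fs/2 = 10 Hz, appears at 8 Hz.
2 Hz ≤ fs/2 = 10 Hz, passes unchanged.
34 Hz mod fs = 14 Hz.
14 Hz > fs/2 = 10 Hz, folds to fs − 14 Hz = 6 Hz.
Distinct values: {2 Hz, 6 Hz, 8 Hz} → 3.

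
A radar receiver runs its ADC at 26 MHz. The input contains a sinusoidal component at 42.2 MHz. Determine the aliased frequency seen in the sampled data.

42.2 MHz mod fs = 16.2 MHz.
16.2 MHz > fs/2 = 13 MHz, folds to fs − 16.2 MHz = 9.8 MHz.

9.8 MHz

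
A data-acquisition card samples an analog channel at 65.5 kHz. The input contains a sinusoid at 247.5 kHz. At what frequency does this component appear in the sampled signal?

247.5 kHz mod fs = 51 kHz.
51 kHz > fs/2 = 32.75 kHz, folds to fs − 51 kHz = 14.5 kHz.

14.5 kHz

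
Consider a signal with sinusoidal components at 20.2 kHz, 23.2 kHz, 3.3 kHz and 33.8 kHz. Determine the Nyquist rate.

67.6 kHz

Highest-frequency component: 33.8 kHz.
Nyquist rate = 2 × 33.8 kHz = 67.6 kHz.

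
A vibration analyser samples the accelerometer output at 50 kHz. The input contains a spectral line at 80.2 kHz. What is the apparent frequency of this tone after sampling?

80.2 kHz mod fs = 30.2 kHz.
30.2 kHz > fs/2 = 25 kHz, folds to fs − 30.2 kHz = 19.8 kHz.

19.8 kHz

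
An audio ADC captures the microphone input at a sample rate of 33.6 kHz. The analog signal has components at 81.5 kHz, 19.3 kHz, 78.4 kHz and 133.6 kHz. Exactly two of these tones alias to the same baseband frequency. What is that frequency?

14.3 kHz

fs/2 = 16.8 kHz.
81.5 kHz mod fs = 14.3 kHz.
14.3 kHz ≤ fs/2 = 16.8 kHz, appears at 14.3 kHz.
19.3 kHz > fs/2 = 16.8 kHz, folds to fs − 19.3 kHz = 14.3 kHz.
78.4 kHz mod fs = 11.2 kHz.
11.2 kHz ≤ fs/2 = 16.8 kHz, appears at 11.2 kHz.
133.6 kHz mod fs = 32.8 kHz.
32.8 kHz > fs/2 = 16.8 kHz, folds to fs − 32.8 kHz = 0.8 kHz.
19.3 kHz and 81.5 kHz both map to 14.3 kHz.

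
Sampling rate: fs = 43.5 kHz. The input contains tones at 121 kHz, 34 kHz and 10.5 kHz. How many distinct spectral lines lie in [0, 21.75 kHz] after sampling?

fs/2 = 21.75 kHz.
121 kHz mod fs = 34 kHz.
34 kHz > fs/2 = 21.75 kHz, folds to fs − 34 kHz = 9.5 kHz.
34 kHz > fs/2 = 21.75 kHz, folds to fs − 34 kHz = 9.5 kHz.
10.5 kHz ≤ fs/2 = 21.75 kHz, passes unchanged.
Distinct values: {9.5 kHz, 10.5 kHz} → 2.

2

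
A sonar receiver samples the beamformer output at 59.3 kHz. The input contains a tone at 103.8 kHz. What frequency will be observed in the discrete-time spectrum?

14.8 kHz

103.8 kHz mod fs = 44.5 kHz.
44.5 kHz > fs/2 = 29.65 kHz, folds to fs − 44.5 kHz = 14.8 kHz.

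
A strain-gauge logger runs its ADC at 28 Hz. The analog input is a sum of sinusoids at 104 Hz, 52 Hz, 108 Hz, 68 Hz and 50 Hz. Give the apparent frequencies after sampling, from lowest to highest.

fs/2 = 14 Hz.
104 Hz mod fs = 20 Hz.
20 Hz > fs/2 = 14 Hz, folds to fs − 20 Hz = 8 Hz.
52 Hz mod fs = 24 Hz.
24 Hz > fs/2 = 14 Hz, folds to fs − 24 Hz = 4 Hz.
108 Hz mod fs = 24 Hz.
24 Hz > fs/2 = 14 Hz, folds to fs − 24 Hz = 4 Hz.
68 Hz mod fs = 12 Hz.
12 Hz ≤ fs/2 = 14 Hz, appears at 12 Hz.
50 Hz mod fs = 22 Hz.
22 Hz > fs/2 = 14 Hz, folds to fs − 22 Hz = 6 Hz.
Distinct values: {4 Hz, 6 Hz, 8 Hz, 12 Hz}.

4 Hz, 6 Hz, 8 Hz, 12 Hz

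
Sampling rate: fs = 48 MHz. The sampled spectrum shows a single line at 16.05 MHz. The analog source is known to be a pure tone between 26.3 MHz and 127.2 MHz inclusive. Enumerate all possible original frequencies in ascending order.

Frequencies that alias to 16.05 MHz are k·fs ± 16.05 MHz for integer k ≥ 0.
k=0: 16.05 MHz.
k=1: 31.95 MHz, 64.05 MHz.
k=2: 79.95 MHz, 112.05 MHz.
k=3: 127.95 MHz, 160.05 MHz.
Within [26.3 MHz, 127.2 MHz]: 31.95 MHz, 64.05 MHz, 79.95 MHz, 112.05 MHz.

31.95 MHz, 64.05 MHz, 79.95 MHz, 112.05 MHz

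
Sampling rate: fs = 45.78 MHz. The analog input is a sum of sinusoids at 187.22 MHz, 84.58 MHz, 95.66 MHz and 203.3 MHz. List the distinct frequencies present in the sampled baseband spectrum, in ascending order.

4.1 MHz, 6.98 MHz, 20.18 MHz

fs/2 = 22.89 MHz.
187.22 MHz mod fs = 4.1 MHz.
4.1 MHz ≤ fs/2 = 22.89 MHz, appears at 4.1 MHz.
84.58 MHz mod fs = 38.8 MHz.
38.8 MHz > fs/2 = 22.89 MHz, folds to fs − 38.8 MHz = 6.98 MHz.
95.66 MHz mod fs = 4.1 MHz.
4.1 MHz ≤ fs/2 = 22.89 MHz, appears at 4.1 MHz.
203.3 MHz mod fs = 20.18 MHz.
20.18 MHz ≤ fs/2 = 22.89 MHz, appears at 20.18 MHz.
Distinct values: {4.1 MHz, 6.98 MHz, 20.18 MHz}.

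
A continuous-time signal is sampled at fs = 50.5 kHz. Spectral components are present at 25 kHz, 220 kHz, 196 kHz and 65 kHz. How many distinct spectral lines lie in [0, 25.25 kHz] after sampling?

4

fs/2 = 25.25 kHz.
25 kHz ≤ fs/2 = 25.25 kHz, passes unchanged.
220 kHz mod fs = 18 kHz.
18 kHz ≤ fs/2 = 25.25 kHz, appears at 18 kHz.
196 kHz mod fs = 44.5 kHz.
44.5 kHz > fs/2 = 25.25 kHz, folds to fs − 44.5 kHz = 6 kHz.
65 kHz mod fs = 14.5 kHz.
14.5 kHz ≤ fs/2 = 25.25 kHz, appears at 14.5 kHz.
Distinct values: {6 kHz, 14.5 kHz, 18 kHz, 25 kHz} → 4.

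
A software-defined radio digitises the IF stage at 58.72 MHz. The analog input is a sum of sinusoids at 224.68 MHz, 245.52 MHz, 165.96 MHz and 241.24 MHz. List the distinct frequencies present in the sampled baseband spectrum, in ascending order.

6.36 MHz, 10.2 MHz, 10.64 MHz

fs/2 = 29.36 MHz.
224.68 MHz mod fs = 48.52 MHz.
48.52 MHz > fs/2 = 29.36 MHz, folds to fs − 48.52 MHz = 10.2 MHz.
245.52 MHz mod fs = 10.64 MHz.
10.64 MHz ≤ fs/2 = 29.36 MHz, appears at 10.64 MHz.
165.96 MHz mod fs = 48.52 MHz.
48.52 MHz > fs/2 = 29.36 MHz, folds to fs − 48.52 MHz = 10.2 MHz.
241.24 MHz mod fs = 6.36 MHz.
6.36 MHz ≤ fs/2 = 29.36 MHz, appears at 6.36 MHz.
Distinct values: {6.36 MHz, 10.2 MHz, 10.64 MHz}.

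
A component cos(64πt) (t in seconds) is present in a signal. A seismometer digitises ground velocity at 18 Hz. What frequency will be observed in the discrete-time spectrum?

ω = 64π rad/s → f = ω/(2π) = 32 Hz.
32 Hz mod fs = 14 Hz.
14 Hz > fs/2 = 9 Hz, folds to fs − 14 Hz = 4 Hz.

4 Hz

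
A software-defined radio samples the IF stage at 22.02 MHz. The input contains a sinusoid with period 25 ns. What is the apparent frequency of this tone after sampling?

4.04 MHz

T = 25 ns → f = 1/T = 40 MHz.
40 MHz mod fs = 17.98 MHz.
17.98 MHz > fs/2 = 11.01 MHz, folds to fs − 17.98 MHz = 4.04 MHz.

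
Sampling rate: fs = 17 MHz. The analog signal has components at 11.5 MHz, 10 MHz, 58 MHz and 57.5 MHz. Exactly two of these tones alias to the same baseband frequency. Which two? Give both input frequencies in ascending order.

fs/2 = 8.5 MHz.
11.5 MHz > fs/2 = 8.5 MHz, folds to fs − 11.5 MHz = 5.5 MHz.
10 MHz > fs/2 = 8.5 MHz, folds to fs − 10 MHz = 7 MHz.
58 MHz mod fs = 7 MHz.
7 MHz ≤ fs/2 = 8.5 MHz, appears at 7 MHz.
57.5 MHz mod fs = 6.5 MHz.
6.5 MHz ≤ fs/2 = 8.5 MHz, appears at 6.5 MHz.
10 MHz and 58 MHz both map to 7 MHz.

10 MHz, 58 MHz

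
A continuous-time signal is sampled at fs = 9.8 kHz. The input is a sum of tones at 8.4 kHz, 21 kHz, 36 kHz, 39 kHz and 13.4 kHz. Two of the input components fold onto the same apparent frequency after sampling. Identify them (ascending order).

8.4 kHz, 21 kHz

fs/2 = 4.9 kHz.
8.4 kHz > fs/2 = 4.9 kHz, folds to fs − 8.4 kHz = 1.4 kHz.
21 kHz mod fs = 1.4 kHz.
1.4 kHz ≤ fs/2 = 4.9 kHz, appears at 1.4 kHz.
36 kHz mod fs = 6.6 kHz.
6.6 kHz > fs/2 = 4.9 kHz, folds to fs − 6.6 kHz = 3.2 kHz.
39 kHz mod fs = 9.6 kHz.
9.6 kHz > fs/2 = 4.9 kHz, folds to fs − 9.6 kHz = 0.2 kHz.
13.4 kHz mod fs = 3.6 kHz.
3.6 kHz ≤ fs/2 = 4.9 kHz, appears at 3.6 kHz.
8.4 kHz and 21 kHz both map to 1.4 kHz.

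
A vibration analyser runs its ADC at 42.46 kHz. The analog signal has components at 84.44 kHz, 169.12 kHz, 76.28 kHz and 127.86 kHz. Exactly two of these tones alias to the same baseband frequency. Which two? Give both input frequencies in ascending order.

84.44 kHz, 127.86 kHz

fs/2 = 21.23 kHz.
84.44 kHz mod fs = 41.98 kHz.
41.98 kHz > fs/2 = 21.23 kHz, folds to fs − 41.98 kHz = 0.48 kHz.
169.12 kHz mod fs = 41.74 kHz.
41.74 kHz > fs/2 = 21.23 kHz, folds to fs − 41.74 kHz = 0.72 kHz.
76.28 kHz mod fs = 33.82 kHz.
33.82 kHz > fs/2 = 21.23 kHz, folds to fs − 33.82 kHz = 8.64 kHz.
127.86 kHz mod fs = 0.48 kHz.
0.48 kHz ≤ fs/2 = 21.23 kHz, appears at 0.48 kHz.
84.44 kHz and 127.86 kHz both map to 0.48 kHz.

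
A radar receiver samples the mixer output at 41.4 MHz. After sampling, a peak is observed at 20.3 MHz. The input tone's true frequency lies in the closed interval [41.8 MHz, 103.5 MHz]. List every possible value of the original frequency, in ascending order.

Frequencies that alias to 20.3 MHz are k·fs ± 20.3 MHz for integer k ≥ 0.
k=0: 20.3 MHz.
k=1: 21.1 MHz, 61.7 MHz.
k=2: 62.5 MHz, 103.1 MHz.
k=3: 103.9 MHz, 144.5 MHz.
Within [41.8 MHz, 103.5 MHz]: 61.7 MHz, 62.5 MHz, 103.1 MHz.

61.7 MHz, 62.5 MHz, 103.1 MHz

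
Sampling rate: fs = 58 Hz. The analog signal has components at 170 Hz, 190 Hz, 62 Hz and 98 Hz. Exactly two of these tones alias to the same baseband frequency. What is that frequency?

4 Hz

fs/2 = 29 Hz.
170 Hz mod fs = 54 Hz.
54 Hz > fs/2 = 29 Hz, folds to fs − 54 Hz = 4 Hz.
190 Hz mod fs = 16 Hz.
16 Hz ≤ fs/2 = 29 Hz, appears at 16 Hz.
62 Hz mod fs = 4 Hz.
4 Hz ≤ fs/2 = 29 Hz, appears at 4 Hz.
98 Hz mod fs = 40 Hz.
40 Hz > fs/2 = 29 Hz, folds to fs − 40 Hz = 18 Hz.
62 Hz and 170 Hz both map to 4 Hz.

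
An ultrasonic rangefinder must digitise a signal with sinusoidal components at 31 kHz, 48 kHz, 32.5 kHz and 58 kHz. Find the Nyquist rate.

Highest-frequency component: 58 kHz.
Nyquist rate = 2 × 58 kHz = 116 kHz.

116 kHz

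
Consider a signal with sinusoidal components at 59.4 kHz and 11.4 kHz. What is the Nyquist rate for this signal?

118.8 kHz

Highest-frequency component: 59.4 kHz.
Nyquist rate = 2 × 59.4 kHz = 118.8 kHz.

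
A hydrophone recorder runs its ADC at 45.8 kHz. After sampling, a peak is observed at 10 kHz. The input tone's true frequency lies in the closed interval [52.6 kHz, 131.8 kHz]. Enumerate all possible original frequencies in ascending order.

Frequencies that alias to 10 kHz are k·fs ± 10 kHz for integer k ≥ 0.
k=0: 10 kHz.
k=1: 35.8 kHz, 55.8 kHz.
k=2: 81.6 kHz, 101.6 kHz.
k=3: 127.4 kHz, 147.4 kHz.
k=4: 173.2 kHz, 193.2 kHz.
Within [52.6 kHz, 131.8 kHz]: 55.8 kHz, 81.6 kHz, 101.6 kHz, 127.4 kHz.

55.8 kHz, 81.6 kHz, 101.6 kHz, 127.4 kHz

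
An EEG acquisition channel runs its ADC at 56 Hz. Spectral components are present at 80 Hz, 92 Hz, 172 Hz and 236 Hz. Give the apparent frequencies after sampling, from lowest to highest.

fs/2 = 28 Hz.
80 Hz mod fs = 24 Hz.
24 Hz ≤ fs/2 = 28 Hz, appears at 24 Hz.
92 Hz mod fs = 36 Hz.
36 Hz > fs/2 = 28 Hz, folds to fs − 36 Hz = 20 Hz.
172 Hz mod fs = 4 Hz.
4 Hz ≤ fs/2 = 28 Hz, appears at 4 Hz.
236 Hz mod fs = 12 Hz.
12 Hz ≤ fs/2 = 28 Hz, appears at 12 Hz.
Distinct values: {4 Hz, 12 Hz, 20 Hz, 24 Hz}.

4 Hz, 12 Hz, 20 Hz, 24 Hz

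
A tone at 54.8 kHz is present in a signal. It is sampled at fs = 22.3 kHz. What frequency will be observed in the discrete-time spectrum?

54.8 kHz mod fs = 10.2 kHz.
10.2 kHz ≤ fs/2 = 11.15 kHz, appears at 10.2 kHz.

10.2 kHz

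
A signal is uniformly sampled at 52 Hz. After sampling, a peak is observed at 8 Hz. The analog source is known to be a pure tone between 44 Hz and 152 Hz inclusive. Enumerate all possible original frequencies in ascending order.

44 Hz, 60 Hz, 96 Hz, 112 Hz, 148 Hz

Frequencies that alias to 8 Hz are k·fs ± 8 Hz for integer k ≥ 0.
k=0: 8 Hz.
k=1: 44 Hz, 60 Hz.
k=2: 96 Hz, 112 Hz.
k=3: 148 Hz, 164 Hz.
k=4: 200 Hz, 216 Hz.
Within [44 Hz, 152 Hz]: 44 Hz, 60 Hz, 96 Hz, 112 Hz, 148 Hz.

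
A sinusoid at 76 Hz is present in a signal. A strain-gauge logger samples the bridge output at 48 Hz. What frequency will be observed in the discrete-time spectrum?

76 Hz mod fs = 28 Hz.
28 Hz > fs/2 = 24 Hz, folds to fs − 28 Hz = 20 Hz.

20 Hz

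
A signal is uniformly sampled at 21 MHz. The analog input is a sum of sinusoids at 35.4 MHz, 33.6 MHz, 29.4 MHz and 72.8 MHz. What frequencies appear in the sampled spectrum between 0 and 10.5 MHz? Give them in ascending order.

6.6 MHz, 8.4 MHz, 9.8 MHz

fs/2 = 10.5 MHz.
35.4 MHz mod fs = 14.4 MHz.
14.4 MHz > fs/2 = 10.5 MHz, folds to fs − 14.4 MHz = 6.6 MHz.
33.6 MHz mod fs = 12.6 MHz.
12.6 MHz > fs/2 = 10.5 MHz, folds to fs − 12.6 MHz = 8.4 MHz.
29.4 MHz mod fs = 8.4 MHz.
8.4 MHz ≤ fs/2 = 10.5 MHz, appears at 8.4 MHz.
72.8 MHz mod fs = 9.8 MHz.
9.8 MHz ≤ fs/2 = 10.5 MHz, appears at 9.8 MHz.
Distinct values: {6.6 MHz, 8.4 MHz, 9.8 MHz}.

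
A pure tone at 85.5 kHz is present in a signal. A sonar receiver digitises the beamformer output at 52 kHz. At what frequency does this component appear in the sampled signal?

85.5 kHz mod fs = 33.5 kHz.
33.5 kHz > fs/2 = 26 kHz, folds to fs − 33.5 kHz = 18.5 kHz.

18.5 kHz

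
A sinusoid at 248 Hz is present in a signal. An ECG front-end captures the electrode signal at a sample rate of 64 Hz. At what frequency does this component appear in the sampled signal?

8 Hz

248 Hz mod fs = 56 Hz.
56 Hz > fs/2 = 32 Hz, folds to fs − 56 Hz = 8 Hz.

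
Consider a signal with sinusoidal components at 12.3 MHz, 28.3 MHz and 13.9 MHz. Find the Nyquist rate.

Highest-frequency component: 28.3 MHz.
Nyquist rate = 2 × 28.3 MHz = 56.6 MHz.

56.6 MHz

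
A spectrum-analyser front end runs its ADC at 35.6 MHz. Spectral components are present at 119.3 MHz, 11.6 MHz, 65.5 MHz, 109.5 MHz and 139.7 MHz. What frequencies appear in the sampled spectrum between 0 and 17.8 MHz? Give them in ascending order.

fs/2 = 17.8 MHz.
119.3 MHz mod fs = 12.5 MHz.
12.5 MHz ≤ fs/2 = 17.8 MHz, appears at 12.5 MHz.
11.6 MHz ≤ fs/2 = 17.8 MHz, passes unchanged.
65.5 MHz mod fs = 29.9 MHz.
29.9 MHz > fs/2 = 17.8 MHz, folds to fs − 29.9 MHz = 5.7 MHz.
109.5 MHz mod fs = 2.7 MHz.
2.7 MHz ≤ fs/2 = 17.8 MHz, appears at 2.7 MHz.
139.7 MHz mod fs = 32.9 MHz.
32.9 MHz > fs/2 = 17.8 MHz, folds to fs − 32.9 MHz = 2.7 MHz.
Distinct values: {2.7 MHz, 5.7 MHz, 11.6 MHz, 12.5 MHz}.

2.7 MHz, 5.7 MHz, 11.6 MHz, 12.5 MHz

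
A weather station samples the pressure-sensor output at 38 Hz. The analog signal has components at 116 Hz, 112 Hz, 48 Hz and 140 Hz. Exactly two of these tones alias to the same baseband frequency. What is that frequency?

fs/2 = 19 Hz.
116 Hz mod fs = 2 Hz.
2 Hz ≤ fs/2 = 19 Hz, appears at 2 Hz.
112 Hz mod fs = 36 Hz.
36 Hz > fs/2 = 19 Hz, folds to fs − 36 Hz = 2 Hz.
48 Hz mod fs = 10 Hz.
10 Hz ≤ fs/2 = 19 Hz, appears at 10 Hz.
140 Hz mod fs = 26 Hz.
26 Hz > fs/2 = 19 Hz, folds to fs − 26 Hz = 12 Hz.
112 Hz and 116 Hz both map to 2 Hz.

2 Hz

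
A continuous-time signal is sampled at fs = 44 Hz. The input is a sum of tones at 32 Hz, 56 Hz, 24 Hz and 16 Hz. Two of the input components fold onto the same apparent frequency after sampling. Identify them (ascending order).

32 Hz, 56 Hz

fs/2 = 22 Hz.
32 Hz > fs/2 = 22 Hz, folds to fs − 32 Hz = 12 Hz.
56 Hz mod fs = 12 Hz.
12 Hz ≤ fs/2 = 22 Hz, appears at 12 Hz.
24 Hz > fs/2 = 22 Hz, folds to fs − 24 Hz = 20 Hz.
16 Hz ≤ fs/2 = 22 Hz, passes unchanged.
32 Hz and 56 Hz both map to 12 Hz.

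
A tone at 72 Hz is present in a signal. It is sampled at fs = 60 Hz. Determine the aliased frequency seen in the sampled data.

72 Hz mod fs = 12 Hz.
12 Hz ≤ fs/2 = 30 Hz, appears at 12 Hz.

12 Hz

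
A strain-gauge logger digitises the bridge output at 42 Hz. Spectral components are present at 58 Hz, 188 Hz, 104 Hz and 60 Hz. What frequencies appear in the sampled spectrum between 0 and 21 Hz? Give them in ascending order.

16 Hz, 18 Hz, 20 Hz

fs/2 = 21 Hz.
58 Hz mod fs = 16 Hz.
16 Hz ≤ fs/2 = 21 Hz, appears at 16 Hz.
188 Hz mod fs = 20 Hz.
20 Hz ≤ fs/2 = 21 Hz, appears at 20 Hz.
104 Hz mod fs = 20 Hz.
20 Hz ≤ fs/2 = 21 Hz, appears at 20 Hz.
60 Hz mod fs = 18 Hz.
18 Hz ≤ fs/2 = 21 Hz, appears at 18 Hz.
Distinct values: {16 Hz, 18 Hz, 20 Hz}.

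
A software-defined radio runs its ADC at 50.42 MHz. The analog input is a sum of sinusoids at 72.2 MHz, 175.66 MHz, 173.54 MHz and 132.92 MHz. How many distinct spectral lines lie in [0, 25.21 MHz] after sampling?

fs/2 = 25.21 MHz.
72.2 MHz mod fs = 21.78 MHz.
21.78 MHz ≤ fs/2 = 25.21 MHz, appears at 21.78 MHz.
175.66 MHz mod fs = 24.4 MHz.
24.4 MHz ≤ fs/2 = 25.21 MHz, appears at 24.4 MHz.
173.54 MHz mod fs = 22.28 MHz.
22.28 MHz ≤ fs/2 = 25.21 MHz, appears at 22.28 MHz.
132.92 MHz mod fs = 32.08 MHz.
32.08 MHz > fs/2 = 25.21 MHz, folds to fs − 32.08 MHz = 18.34 MHz.
Distinct values: {18.34 MHz, 21.78 MHz, 22.28 MHz, 24.4 MHz} → 4.

4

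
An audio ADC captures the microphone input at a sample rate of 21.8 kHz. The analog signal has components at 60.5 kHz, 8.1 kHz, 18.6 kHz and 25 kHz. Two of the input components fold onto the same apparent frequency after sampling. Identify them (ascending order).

fs/2 = 10.9 kHz.
60.5 kHz mod fs = 16.9 kHz.
16.9 kHz > fs/2 = 10.9 kHz, folds to fs − 16.9 kHz = 4.9 kHz.
8.1 kHz ≤ fs/2 = 10.9 kHz, passes unchanged.
18.6 kHz > fs/2 = 10.9 kHz, folds to fs − 18.6 kHz = 3.2 kHz.
25 kHz mod fs = 3.2 kHz.
3.2 kHz ≤ fs/2 = 10.9 kHz, appears at 3.2 kHz.
18.6 kHz and 25 kHz both map to 3.2 kHz.

18.6 kHz, 25 kHz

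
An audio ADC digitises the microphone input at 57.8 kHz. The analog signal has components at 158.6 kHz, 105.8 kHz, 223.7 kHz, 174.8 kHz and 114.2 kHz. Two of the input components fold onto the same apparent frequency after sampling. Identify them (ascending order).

114.2 kHz, 174.8 kHz

fs/2 = 28.9 kHz.
158.6 kHz mod fs = 43 kHz.
43 kHz > fs/2 = 28.9 kHz, folds to fs − 43 kHz = 14.8 kHz.
105.8 kHz mod fs = 48 kHz.
48 kHz > fs/2 = 28.9 kHz, folds to fs − 48 kHz = 9.8 kHz.
223.7 kHz mod fs = 50.3 kHz.
50.3 kHz > fs/2 = 28.9 kHz, folds to fs − 50.3 kHz = 7.5 kHz.
174.8 kHz mod fs = 1.4 kHz.
1.4 kHz ≤ fs/2 = 28.9 kHz, appears at 1.4 kHz.
114.2 kHz mod fs = 56.4 kHz.
56.4 kHz > fs/2 = 28.9 kHz, folds to fs − 56.4 kHz = 1.4 kHz.
114.2 kHz and 174.8 kHz both map to 1.4 kHz.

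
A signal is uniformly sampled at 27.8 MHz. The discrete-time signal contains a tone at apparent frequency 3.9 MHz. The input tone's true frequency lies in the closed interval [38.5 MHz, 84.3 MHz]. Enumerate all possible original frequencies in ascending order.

51.7 MHz, 59.5 MHz, 79.5 MHz

Frequencies that alias to 3.9 MHz are k·fs ± 3.9 MHz for integer k ≥ 0.
k=0: 3.9 MHz.
k=1: 23.9 MHz, 31.7 MHz.
k=2: 51.7 MHz, 59.5 MHz.
k=3: 79.5 MHz, 87.3 MHz.
k=4: 107.3 MHz, 115.1 MHz.
Within [38.5 MHz, 84.3 MHz]: 51.7 MHz, 59.5 MHz, 79.5 MHz.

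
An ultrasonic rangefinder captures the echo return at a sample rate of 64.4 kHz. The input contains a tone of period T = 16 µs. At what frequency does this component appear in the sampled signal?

T = 16 µs → f = 1/T = 62.5 kHz.
62.5 kHz > fs/2 = 32.2 kHz, folds to fs − 62.5 kHz = 1.9 kHz.

1.9 kHz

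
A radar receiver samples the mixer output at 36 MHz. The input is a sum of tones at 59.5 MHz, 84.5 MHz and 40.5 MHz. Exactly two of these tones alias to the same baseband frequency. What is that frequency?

fs/2 = 18 MHz.
59.5 MHz mod fs = 23.5 MHz.
23.5 MHz > fs/2 = 18 MHz, folds to fs − 23.5 MHz = 12.5 MHz.
84.5 MHz mod fs = 12.5 MHz.
12.5 MHz ≤ fs/2 = 18 MHz, appears at 12.5 MHz.
40.5 MHz mod fs = 4.5 MHz.
4.5 MHz ≤ fs/2 = 18 MHz, appears at 4.5 MHz.
59.5 MHz and 84.5 MHz both map to 12.5 MHz.

12.5 MHz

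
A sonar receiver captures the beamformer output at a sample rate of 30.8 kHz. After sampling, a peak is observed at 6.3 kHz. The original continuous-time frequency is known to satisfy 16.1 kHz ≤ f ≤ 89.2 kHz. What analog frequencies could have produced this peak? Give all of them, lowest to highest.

24.5 kHz, 37.1 kHz, 55.3 kHz, 67.9 kHz, 86.1 kHz

Frequencies that alias to 6.3 kHz are k·fs ± 6.3 kHz for integer k ≥ 0.
k=0: 6.3 kHz.
k=1: 24.5 kHz, 37.1 kHz.
k=2: 55.3 kHz, 67.9 kHz.
k=3: 86.1 kHz, 98.7 kHz.
k=4: 116.9 kHz, 129.5 kHz.
Within [16.1 kHz, 89.2 kHz]: 24.5 kHz, 37.1 kHz, 55.3 kHz, 67.9 kHz, 86.1 kHz.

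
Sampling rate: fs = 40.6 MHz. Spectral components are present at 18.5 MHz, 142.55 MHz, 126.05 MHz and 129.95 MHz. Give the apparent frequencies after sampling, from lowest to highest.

fs/2 = 20.3 MHz.
18.5 MHz ≤ fs/2 = 20.3 MHz, passes unchanged.
142.55 MHz mod fs = 20.75 MHz.
20.75 MHz > fs/2 = 20.3 MHz, folds to fs − 20.75 MHz = 19.85 MHz.
126.05 MHz mod fs = 4.25 MHz.
4.25 MHz ≤ fs/2 = 20.3 MHz, appears at 4.25 MHz.
129.95 MHz mod fs = 8.15 MHz.
8.15 MHz ≤ fs/2 = 20.3 MHz, appears at 8.15 MHz.
Distinct values: {4.25 MHz, 8.15 MHz, 18.5 MHz, 19.85 MHz}.

4.25 MHz, 8.15 MHz, 18.5 MHz, 19.85 MHz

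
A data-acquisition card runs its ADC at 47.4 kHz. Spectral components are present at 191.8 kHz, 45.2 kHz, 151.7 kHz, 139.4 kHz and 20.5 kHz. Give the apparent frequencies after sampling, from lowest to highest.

2.2 kHz, 2.8 kHz, 9.5 kHz, 20.5 kHz

fs/2 = 23.7 kHz.
191.8 kHz mod fs = 2.2 kHz.
2.2 kHz ≤ fs/2 = 23.7 kHz, appears at 2.2 kHz.
45.2 kHz > fs/2 = 23.7 kHz, folds to fs − 45.2 kHz = 2.2 kHz.
151.7 kHz mod fs = 9.5 kHz.
9.5 kHz ≤ fs/2 = 23.7 kHz, appears at 9.5 kHz.
139.4 kHz mod fs = 44.6 kHz.
44.6 kHz > fs/2 = 23.7 kHz, folds to fs − 44.6 kHz = 2.8 kHz.
20.5 kHz ≤ fs/2 = 23.7 kHz, passes unchanged.
Distinct values: {2.2 kHz, 2.8 kHz, 9.5 kHz, 20.5 kHz}.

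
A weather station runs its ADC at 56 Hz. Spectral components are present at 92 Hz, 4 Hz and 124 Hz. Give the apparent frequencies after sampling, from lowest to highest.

4 Hz, 12 Hz, 20 Hz

fs/2 = 28 Hz.
92 Hz mod fs = 36 Hz.
36 Hz > fs/2 = 28 Hz, folds to fs − 36 Hz = 20 Hz.
4 Hz ≤ fs/2 = 28 Hz, passes unchanged.
124 Hz mod fs = 12 Hz.
12 Hz ≤ fs/2 = 28 Hz, appears at 12 Hz.
Distinct values: {4 Hz, 12 Hz, 20 Hz}.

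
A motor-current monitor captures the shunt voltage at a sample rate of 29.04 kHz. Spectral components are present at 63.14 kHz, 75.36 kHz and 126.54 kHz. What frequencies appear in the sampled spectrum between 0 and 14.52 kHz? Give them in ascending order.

fs/2 = 14.52 kHz.
63.14 kHz mod fs = 5.06 kHz.
5.06 kHz ≤ fs/2 = 14.52 kHz, appears at 5.06 kHz.
75.36 kHz mod fs = 17.28 kHz.
17.28 kHz > fs/2 = 14.52 kHz, folds to fs − 17.28 kHz = 11.76 kHz.
126.54 kHz mod fs = 10.38 kHz.
10.38 kHz ≤ fs/2 = 14.52 kHz, appears at 10.38 kHz.
Distinct values: {5.06 kHz, 10.38 kHz, 11.76 kHz}.

5.06 kHz, 10.38 kHz, 11.76 kHz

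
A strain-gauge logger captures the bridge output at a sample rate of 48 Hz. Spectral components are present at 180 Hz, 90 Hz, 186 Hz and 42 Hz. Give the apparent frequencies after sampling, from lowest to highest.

fs/2 = 24 Hz.
180 Hz mod fs = 36 Hz.
36 Hz > fs/2 = 24 Hz, folds to fs − 36 Hz = 12 Hz.
90 Hz mod fs = 42 Hz.
42 Hz > fs/2 = 24 Hz, folds to fs − 42 Hz = 6 Hz.
186 Hz mod fs = 42 Hz.
42 Hz > fs/2 = 24 Hz, folds to fs − 42 Hz = 6 Hz.
42 Hz > fs/2 = 24 Hz, folds to fs − 42 Hz = 6 Hz.
Distinct values: {6 Hz, 12 Hz}.

6 Hz, 12 Hz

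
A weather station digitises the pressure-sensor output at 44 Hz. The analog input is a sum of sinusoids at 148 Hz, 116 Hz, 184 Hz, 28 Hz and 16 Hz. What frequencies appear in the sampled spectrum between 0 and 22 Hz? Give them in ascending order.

fs/2 = 22 Hz.
148 Hz mod fs = 16 Hz.
16 Hz ≤ fs/2 = 22 Hz, appears at 16 Hz.
116 Hz mod fs = 28 Hz.
28 Hz > fs/2 = 22 Hz, folds to fs − 28 Hz = 16 Hz.
184 Hz mod fs = 8 Hz.
8 Hz ≤ fs/2 = 22 Hz, appears at 8 Hz.
28 Hz > fs/2 = 22 Hz, folds to fs − 28 Hz = 16 Hz.
16 Hz ≤ fs/2 = 22 Hz, passes unchanged.
Distinct values: {8 Hz, 16 Hz}.

8 Hz, 16 Hz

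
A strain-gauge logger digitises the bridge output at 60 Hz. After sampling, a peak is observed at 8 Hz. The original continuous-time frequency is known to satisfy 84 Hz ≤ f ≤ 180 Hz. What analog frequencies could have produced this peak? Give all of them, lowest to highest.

112 Hz, 128 Hz, 172 Hz

Frequencies that alias to 8 Hz are k·fs ± 8 Hz for integer k ≥ 0.
k=0: 8 Hz.
k=1: 52 Hz, 68 Hz.
k=2: 112 Hz, 128 Hz.
k=3: 172 Hz, 188 Hz.
k=4: 232 Hz, 248 Hz.
Within [84 Hz, 180 Hz]: 112 Hz, 128 Hz, 172 Hz.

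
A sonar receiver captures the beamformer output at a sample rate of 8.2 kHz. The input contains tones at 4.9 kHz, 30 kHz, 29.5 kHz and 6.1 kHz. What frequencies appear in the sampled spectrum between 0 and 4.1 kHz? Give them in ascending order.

fs/2 = 4.1 kHz.
4.9 kHz > fs/2 = 4.1 kHz, folds to fs − 4.9 kHz = 3.3 kHz.
30 kHz mod fs = 5.4 kHz.
5.4 kHz > fs/2 = 4.1 kHz, folds to fs − 5.4 kHz = 2.8 kHz.
29.5 kHz mod fs = 4.9 kHz.
4.9 kHz > fs/2 = 4.1 kHz, folds to fs − 4.9 kHz = 3.3 kHz.
6.1 kHz > fs/2 = 4.1 kHz, folds to fs − 6.1 kHz = 2.1 kHz.
Distinct values: {2.1 kHz, 2.8 kHz, 3.3 kHz}.

2.1 kHz, 2.8 kHz, 3.3 kHz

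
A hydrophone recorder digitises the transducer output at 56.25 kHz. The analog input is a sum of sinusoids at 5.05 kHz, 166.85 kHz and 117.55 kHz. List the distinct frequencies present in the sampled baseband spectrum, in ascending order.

fs/2 = 28.125 kHz.
5.05 kHz ≤ fs/2 = 28.125 kHz, passes unchanged.
166.85 kHz mod fs = 54.35 kHz.
54.35 kHz > fs/2 = 28.125 kHz, folds to fs − 54.35 kHz = 1.9 kHz.
117.55 kHz mod fs = 5.05 kHz.
5.05 kHz ≤ fs/2 = 28.125 kHz, appears at 5.05 kHz.
Distinct values: {1.9 kHz, 5.05 kHz}.

1.9 kHz, 5.05 kHz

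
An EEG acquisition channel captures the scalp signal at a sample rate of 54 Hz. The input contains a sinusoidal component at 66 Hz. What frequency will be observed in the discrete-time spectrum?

12 Hz

66 Hz mod fs = 12 Hz.
12 Hz ≤ fs/2 = 27 Hz, appears at 12 Hz.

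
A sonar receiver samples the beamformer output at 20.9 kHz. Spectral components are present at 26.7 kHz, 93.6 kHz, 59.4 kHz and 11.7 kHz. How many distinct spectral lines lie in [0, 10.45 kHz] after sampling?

4

fs/2 = 10.45 kHz.
26.7 kHz mod fs = 5.8 kHz.
5.8 kHz ≤ fs/2 = 10.45 kHz, appears at 5.8 kHz.
93.6 kHz mod fs = 10 kHz.
10 kHz ≤ fs/2 = 10.45 kHz, appears at 10 kHz.
59.4 kHz mod fs = 17.6 kHz.
17.6 kHz > fs/2 = 10.45 kHz, folds to fs − 17.6 kHz = 3.3 kHz.
11.7 kHz > fs/2 = 10.45 kHz, folds to fs − 11.7 kHz = 9.2 kHz.
Distinct values: {3.3 kHz, 5.8 kHz, 9.2 kHz, 10 kHz} → 4.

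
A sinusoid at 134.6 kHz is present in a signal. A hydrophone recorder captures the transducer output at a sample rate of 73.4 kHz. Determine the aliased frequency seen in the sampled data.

12.2 kHz

134.6 kHz mod fs = 61.2 kHz.
61.2 kHz > fs/2 = 36.7 kHz, folds to fs − 61.2 kHz = 12.2 kHz.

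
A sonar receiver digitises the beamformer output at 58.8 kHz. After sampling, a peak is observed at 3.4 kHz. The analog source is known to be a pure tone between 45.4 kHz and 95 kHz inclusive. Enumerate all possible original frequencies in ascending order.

Frequencies that alias to 3.4 kHz are k·fs ± 3.4 kHz for integer k ≥ 0.
k=0: 3.4 kHz.
k=1: 55.4 kHz, 62.2 kHz.
k=2: 114.2 kHz, 121 kHz.
Within [45.4 kHz, 95 kHz]: 55.4 kHz, 62.2 kHz.

55.4 kHz, 62.2 kHz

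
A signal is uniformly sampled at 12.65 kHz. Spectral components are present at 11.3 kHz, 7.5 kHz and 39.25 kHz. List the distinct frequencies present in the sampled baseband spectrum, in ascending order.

1.3 kHz, 1.35 kHz, 5.15 kHz

fs/2 = 6.325 kHz.
11.3 kHz > fs/2 = 6.325 kHz, folds to fs − 11.3 kHz = 1.35 kHz.
7.5 kHz > fs/2 = 6.325 kHz, folds to fs − 7.5 kHz = 5.15 kHz.
39.25 kHz mod fs = 1.3 kHz.
1.3 kHz ≤ fs/2 = 6.325 kHz, appears at 1.3 kHz.
Distinct values: {1.3 kHz, 1.35 kHz, 5.15 kHz}.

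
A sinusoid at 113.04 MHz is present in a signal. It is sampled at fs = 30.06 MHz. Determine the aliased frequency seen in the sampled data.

113.04 MHz mod fs = 22.86 MHz.
22.86 MHz > fs/2 = 15.03 MHz, folds to fs − 22.86 MHz = 7.2 MHz.

7.2 MHz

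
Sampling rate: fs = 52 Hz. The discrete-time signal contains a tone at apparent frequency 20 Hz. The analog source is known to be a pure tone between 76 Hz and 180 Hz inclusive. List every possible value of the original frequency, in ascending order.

84 Hz, 124 Hz, 136 Hz, 176 Hz

Frequencies that alias to 20 Hz are k·fs ± 20 Hz for integer k ≥ 0.
k=0: 20 Hz.
k=1: 32 Hz, 72 Hz.
k=2: 84 Hz, 124 Hz.
k=3: 136 Hz, 176 Hz.
k=4: 188 Hz, 228 Hz.
Within [76 Hz, 180 Hz]: 84 Hz, 124 Hz, 136 Hz, 176 Hz.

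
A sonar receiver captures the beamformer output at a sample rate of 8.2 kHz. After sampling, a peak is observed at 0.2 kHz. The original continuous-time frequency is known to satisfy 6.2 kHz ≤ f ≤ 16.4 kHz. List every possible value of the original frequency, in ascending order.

Frequencies that alias to 0.2 kHz are k·fs ± 0.2 kHz for integer k ≥ 0.
k=0: 0.2 kHz.
k=1: 8 kHz, 8.4 kHz.
k=2: 16.2 kHz, 16.6 kHz.
k=3: 24.4 kHz, 24.8 kHz.
Within [6.2 kHz, 16.4 kHz]: 8 kHz, 8.4 kHz, 16.2 kHz.

8 kHz, 8.4 kHz, 16.2 kHz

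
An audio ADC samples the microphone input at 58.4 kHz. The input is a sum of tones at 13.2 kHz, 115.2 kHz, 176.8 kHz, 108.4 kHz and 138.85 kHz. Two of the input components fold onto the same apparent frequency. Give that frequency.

fs/2 = 29.2 kHz.
13.2 kHz ≤ fs/2 = 29.2 kHz, passes unchanged.
115.2 kHz mod fs = 56.8 kHz.
56.8 kHz > fs/2 = 29.2 kHz, folds to fs − 56.8 kHz = 1.6 kHz.
176.8 kHz mod fs = 1.6 kHz.
1.6 kHz ≤ fs/2 = 29.2 kHz, appears at 1.6 kHz.
108.4 kHz mod fs = 50 kHz.
50 kHz > fs/2 = 29.2 kHz, folds to fs − 50 kHz = 8.4 kHz.
138.85 kHz mod fs = 22.05 kHz.
22.05 kHz ≤ fs/2 = 29.2 kHz, appears at 22.05 kHz.
115.2 kHz and 176.8 kHz both map to 1.6 kHz.

1.6 kHz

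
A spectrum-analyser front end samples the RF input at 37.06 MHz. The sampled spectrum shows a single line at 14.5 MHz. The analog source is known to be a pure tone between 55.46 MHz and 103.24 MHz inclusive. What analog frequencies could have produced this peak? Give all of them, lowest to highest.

59.62 MHz, 88.62 MHz, 96.68 MHz

Frequencies that alias to 14.5 MHz are k·fs ± 14.5 MHz for integer k ≥ 0.
k=0: 14.5 MHz.
k=1: 22.56 MHz, 51.56 MHz.
k=2: 59.62 MHz, 88.62 MHz.
k=3: 96.68 MHz, 125.68 MHz.
k=4: 133.74 MHz, 162.74 MHz.
Within [55.46 MHz, 103.24 MHz]: 59.62 MHz, 88.62 MHz, 96.68 MHz.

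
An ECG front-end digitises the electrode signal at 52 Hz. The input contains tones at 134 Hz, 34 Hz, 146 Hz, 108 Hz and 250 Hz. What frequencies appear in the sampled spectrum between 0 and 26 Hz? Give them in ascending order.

4 Hz, 10 Hz, 18 Hz, 22 Hz

fs/2 = 26 Hz.
134 Hz mod fs = 30 Hz.
30 Hz > fs/2 = 26 Hz, folds to fs − 30 Hz = 22 Hz.
34 Hz > fs/2 = 26 Hz, folds to fs − 34 Hz = 18 Hz.
146 Hz mod fs = 42 Hz.
42 Hz > fs/2 = 26 Hz, folds to fs − 42 Hz = 10 Hz.
108 Hz mod fs = 4 Hz.
4 Hz ≤ fs/2 = 26 Hz, appears at 4 Hz.
250 Hz mod fs = 42 Hz.
42 Hz > fs/2 = 26 Hz, folds to fs − 42 Hz = 10 Hz.
Distinct values: {4 Hz, 10 Hz, 18 Hz, 22 Hz}.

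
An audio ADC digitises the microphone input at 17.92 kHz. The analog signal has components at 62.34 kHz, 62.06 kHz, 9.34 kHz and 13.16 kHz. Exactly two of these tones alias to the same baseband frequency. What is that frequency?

8.58 kHz

fs/2 = 8.96 kHz.
62.34 kHz mod fs = 8.58 kHz.
8.58 kHz ≤ fs/2 = 8.96 kHz, appears at 8.58 kHz.
62.06 kHz mod fs = 8.3 kHz.
8.3 kHz ≤ fs/2 = 8.96 kHz, appears at 8.3 kHz.
9.34 kHz > fs/2 = 8.96 kHz, folds to fs − 9.34 kHz = 8.58 kHz.
13.16 kHz > fs/2 = 8.96 kHz, folds to fs − 13.16 kHz = 4.76 kHz.
9.34 kHz and 62.34 kHz both map to 8.58 kHz.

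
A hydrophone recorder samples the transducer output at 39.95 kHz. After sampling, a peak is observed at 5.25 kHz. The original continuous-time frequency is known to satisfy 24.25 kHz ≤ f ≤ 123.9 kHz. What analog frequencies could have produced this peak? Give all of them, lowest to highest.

34.7 kHz, 45.2 kHz, 74.65 kHz, 85.15 kHz, 114.6 kHz

Frequencies that alias to 5.25 kHz are k·fs ± 5.25 kHz for integer k ≥ 0.
k=0: 5.25 kHz.
k=1: 34.7 kHz, 45.2 kHz.
k=2: 74.65 kHz, 85.15 kHz.
k=3: 114.6 kHz, 125.1 kHz.
k=4: 154.55 kHz, 165.05 kHz.
Within [24.25 kHz, 123.9 kHz]: 34.7 kHz, 45.2 kHz, 74.65 kHz, 85.15 kHz, 114.6 kHz.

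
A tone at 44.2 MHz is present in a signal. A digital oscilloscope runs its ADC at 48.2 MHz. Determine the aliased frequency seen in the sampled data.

4 MHz

44.2 MHz > fs/2 = 24.1 MHz, folds to fs − 44.2 MHz = 4 MHz.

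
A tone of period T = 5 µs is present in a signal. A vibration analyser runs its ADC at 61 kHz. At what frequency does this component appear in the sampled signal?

T = 5 µs → f = 1/T = 200 kHz.
200 kHz mod fs = 17 kHz.
17 kHz ≤ fs/2 = 30.5 kHz, appears at 17 kHz.

17 kHz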